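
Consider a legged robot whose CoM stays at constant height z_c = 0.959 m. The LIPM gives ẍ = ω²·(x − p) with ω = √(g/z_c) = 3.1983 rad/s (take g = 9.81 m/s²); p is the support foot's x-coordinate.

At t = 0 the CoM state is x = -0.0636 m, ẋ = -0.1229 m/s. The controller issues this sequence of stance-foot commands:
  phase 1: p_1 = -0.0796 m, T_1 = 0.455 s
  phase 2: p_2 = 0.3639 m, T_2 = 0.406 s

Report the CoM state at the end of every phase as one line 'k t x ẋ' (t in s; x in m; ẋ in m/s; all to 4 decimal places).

phase 1: p=-0.0796, T=0.455, ωT=1.455227, cosh=2.259401, sinh=2.026053; start (x,ẋ)=(-0.063600, -0.122900) → end (x,ẋ)=(-0.121304, -0.174002)
phase 2: p=0.3639, T=0.406, ωT=1.298510, cosh=1.968385, sinh=1.695447; start (x,ẋ)=(-0.121304, -0.174002) → end (x,ẋ)=(-0.683408, -2.973545)

1 0.4550 -0.1213 -0.1740
2 0.8610 -0.6834 -2.9735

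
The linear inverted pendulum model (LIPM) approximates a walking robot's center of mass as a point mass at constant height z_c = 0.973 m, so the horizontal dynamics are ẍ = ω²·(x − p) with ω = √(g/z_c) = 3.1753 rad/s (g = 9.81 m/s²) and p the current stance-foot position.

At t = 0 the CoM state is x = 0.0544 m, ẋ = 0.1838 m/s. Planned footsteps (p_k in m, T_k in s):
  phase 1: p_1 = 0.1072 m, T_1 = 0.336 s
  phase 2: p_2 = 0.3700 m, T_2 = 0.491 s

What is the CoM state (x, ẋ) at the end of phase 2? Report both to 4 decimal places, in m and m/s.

x = -0.2512, ẋ = -1.7717

phase 1: p=0.1072, T=0.336, ωT=1.066901, cosh=1.625216, sinh=1.281142; start (x,ẋ)=(0.054400, 0.183800) → end (x,ẋ)=(0.095547, 0.083924)
phase 2: p=0.3700, T=0.491, ωT=1.559072, cosh=2.482370, sinh=2.272039; start (x,ẋ)=(0.095547, 0.083924) → end (x,ẋ)=(-0.251244, -1.771688)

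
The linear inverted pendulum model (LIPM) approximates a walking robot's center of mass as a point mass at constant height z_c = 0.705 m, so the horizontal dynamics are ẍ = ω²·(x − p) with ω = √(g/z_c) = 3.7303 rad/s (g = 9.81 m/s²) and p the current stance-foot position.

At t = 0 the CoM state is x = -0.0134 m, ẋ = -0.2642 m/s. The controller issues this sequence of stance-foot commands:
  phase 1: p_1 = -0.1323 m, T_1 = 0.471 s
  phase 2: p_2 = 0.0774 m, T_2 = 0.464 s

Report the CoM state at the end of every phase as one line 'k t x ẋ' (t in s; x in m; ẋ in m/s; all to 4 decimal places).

1 0.4710 0.0234 0.4585
2 0.9350 0.2562 0.7838

phase 1: p=-0.1323, T=0.471, ωT=1.756971, cosh=2.983713, sinh=2.811147; start (x,ẋ)=(-0.013400, -0.264200) → end (x,ẋ)=(0.023363, 0.458538)
phase 2: p=0.0774, T=0.464, ωT=1.730859, cosh=2.911317, sinh=2.734185; start (x,ẋ)=(0.023363, 0.458538) → end (x,ẋ)=(0.256174, 0.783808)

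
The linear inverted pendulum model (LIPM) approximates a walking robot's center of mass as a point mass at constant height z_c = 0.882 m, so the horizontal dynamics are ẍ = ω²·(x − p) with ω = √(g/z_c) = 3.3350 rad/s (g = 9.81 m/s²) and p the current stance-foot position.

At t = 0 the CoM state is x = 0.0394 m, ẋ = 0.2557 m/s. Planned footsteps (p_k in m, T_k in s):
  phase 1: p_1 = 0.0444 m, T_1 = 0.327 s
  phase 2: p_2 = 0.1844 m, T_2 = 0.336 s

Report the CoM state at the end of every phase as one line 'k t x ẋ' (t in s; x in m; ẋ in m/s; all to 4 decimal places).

phase 1: p=0.0444, T=0.327, ωT=1.090545, cosh=1.655964, sinh=1.319931; start (x,ẋ)=(0.039400, 0.255700) → end (x,ẋ)=(0.137321, 0.401420)
phase 2: p=0.1844, T=0.336, ωT=1.120560, cosh=1.696334, sinh=1.370237; start (x,ẋ)=(0.137321, 0.401420) → end (x,ẋ)=(0.269469, 0.465806)

1 0.3270 0.1373 0.4014
2 0.6630 0.2695 0.4658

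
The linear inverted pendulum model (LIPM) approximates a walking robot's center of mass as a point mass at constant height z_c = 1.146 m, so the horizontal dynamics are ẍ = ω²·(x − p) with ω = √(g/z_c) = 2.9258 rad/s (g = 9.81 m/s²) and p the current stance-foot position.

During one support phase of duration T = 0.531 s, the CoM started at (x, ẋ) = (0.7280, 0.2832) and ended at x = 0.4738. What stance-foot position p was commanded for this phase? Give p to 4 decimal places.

p = 1.0496

ωT = 2.9258·0.531 = 1.553600; cosh(ωT) = 2.469973, sinh(ωT) = 2.258488
x(T) = p + (x₀−p)·cosh(ωT) + (ẋ₀/ω)·sinh(ωT) ⇒ p·(1 − cosh) = x(T) − x₀·cosh − (ẋ₀/ω)·sinh
numerator   = 0.4738 − (0.7280)·2.469973 − (0.2832/2.9258)·2.258488 = -1.542949
denominator = 1 − 2.469973 = -1.469973
p = -1.542949 / -1.469973 = 1.0496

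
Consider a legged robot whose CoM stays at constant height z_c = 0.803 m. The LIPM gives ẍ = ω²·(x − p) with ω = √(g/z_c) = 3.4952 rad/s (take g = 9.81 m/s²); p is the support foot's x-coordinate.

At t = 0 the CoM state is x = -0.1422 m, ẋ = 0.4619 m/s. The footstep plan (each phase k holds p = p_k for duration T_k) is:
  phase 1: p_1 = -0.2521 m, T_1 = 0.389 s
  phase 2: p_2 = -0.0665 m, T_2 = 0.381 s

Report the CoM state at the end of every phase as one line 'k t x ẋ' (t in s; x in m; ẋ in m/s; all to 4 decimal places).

phase 1: p=-0.2521, T=0.389, ωT=1.359633, cosh=2.075759, sinh=1.819004; start (x,ẋ)=(-0.142200, 0.461900) → end (x,ẋ)=(0.216412, 1.657513)
phase 2: p=-0.0665, T=0.381, ωT=1.331671, cosh=2.025702, sinh=1.761666; start (x,ẋ)=(0.216412, 1.657513) → end (x,ẋ)=(1.342023, 5.099623)

1 0.3890 0.2164 1.6575
2 0.7700 1.3420 5.0996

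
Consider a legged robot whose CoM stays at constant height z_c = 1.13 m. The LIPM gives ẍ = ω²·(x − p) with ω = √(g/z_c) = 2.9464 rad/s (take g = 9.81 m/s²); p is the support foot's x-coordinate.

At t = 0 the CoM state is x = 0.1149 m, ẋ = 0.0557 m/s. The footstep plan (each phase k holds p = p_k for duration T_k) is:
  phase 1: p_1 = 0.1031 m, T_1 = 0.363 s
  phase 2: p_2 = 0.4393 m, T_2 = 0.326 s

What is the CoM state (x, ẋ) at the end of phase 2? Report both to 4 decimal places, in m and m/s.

x = 0.0521, ẋ = -0.7589

phase 1: p=0.1031, T=0.363, ωT=1.069543, cosh=1.628607, sinh=1.285441; start (x,ẋ)=(0.114900, 0.055700) → end (x,ẋ)=(0.146618, 0.135405)
phase 2: p=0.4393, T=0.326, ωT=0.960526, cosh=1.497882, sinh=1.115190; start (x,ẋ)=(0.146618, 0.135405) → end (x,ẋ)=(0.052147, -0.758872)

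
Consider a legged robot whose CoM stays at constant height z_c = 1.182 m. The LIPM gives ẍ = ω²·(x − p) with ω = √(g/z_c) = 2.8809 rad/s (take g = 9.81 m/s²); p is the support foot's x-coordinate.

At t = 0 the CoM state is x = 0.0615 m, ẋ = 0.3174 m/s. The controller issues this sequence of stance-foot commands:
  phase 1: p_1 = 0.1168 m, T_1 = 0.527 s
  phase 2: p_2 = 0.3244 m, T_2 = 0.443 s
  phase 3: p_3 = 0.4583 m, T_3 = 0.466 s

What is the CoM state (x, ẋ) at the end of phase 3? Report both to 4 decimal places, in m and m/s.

phase 1: p=0.1168, T=0.527, ωT=1.518234, cosh=2.391629, sinh=2.172530; start (x,ẋ)=(0.061500, 0.317400) → end (x,ẋ)=(0.223899, 0.412989)
phase 2: p=0.3244, T=0.443, ωT=1.276239, cosh=1.931111, sinh=1.652026; start (x,ẋ)=(0.223899, 0.412989) → end (x,ẋ)=(0.367146, 0.319211)
phase 3: p=0.4583, T=0.466, ωT=1.342499, cosh=2.044896, sinh=1.783704; start (x,ẋ)=(0.367146, 0.319211) → end (x,ẋ)=(0.469539, 0.184345)

x = 0.4695, ẋ = 0.1843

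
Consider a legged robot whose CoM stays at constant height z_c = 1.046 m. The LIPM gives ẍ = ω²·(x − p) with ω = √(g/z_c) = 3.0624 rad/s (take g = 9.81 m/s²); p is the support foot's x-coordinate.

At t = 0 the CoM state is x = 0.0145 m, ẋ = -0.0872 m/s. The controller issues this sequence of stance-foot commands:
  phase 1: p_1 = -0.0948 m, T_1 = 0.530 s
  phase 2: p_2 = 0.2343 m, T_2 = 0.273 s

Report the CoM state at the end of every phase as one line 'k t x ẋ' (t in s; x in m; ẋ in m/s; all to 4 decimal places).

1 0.5300 0.1236 0.5857
2 0.8030 0.2618 0.4850

phase 1: p=-0.0948, T=0.530, ωT=1.623072, cosh=2.632964, sinh=2.435673; start (x,ẋ)=(0.014500, -0.087200) → end (x,ẋ)=(0.123629, 0.585675)
phase 2: p=0.2343, T=0.273, ωT=0.836035, cosh=1.370313, sinh=0.936888; start (x,ẋ)=(0.123629, 0.585675) → end (x,ẋ)=(0.261823, 0.485028)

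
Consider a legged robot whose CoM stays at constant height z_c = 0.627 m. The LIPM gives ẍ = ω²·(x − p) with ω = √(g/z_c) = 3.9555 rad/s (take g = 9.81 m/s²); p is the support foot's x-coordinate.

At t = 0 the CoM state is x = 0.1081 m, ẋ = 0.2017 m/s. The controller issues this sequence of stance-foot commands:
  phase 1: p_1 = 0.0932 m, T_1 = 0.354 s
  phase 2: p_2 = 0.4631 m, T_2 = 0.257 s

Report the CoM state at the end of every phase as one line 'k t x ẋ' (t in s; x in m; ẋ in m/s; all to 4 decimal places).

phase 1: p=0.0932, T=0.354, ωT=1.400247, cosh=2.151369, sinh=1.904833; start (x,ẋ)=(0.108100, 0.201700) → end (x,ẋ)=(0.222387, 0.546196)
phase 2: p=0.4631, T=0.257, ωT=1.016563, cosh=1.562759, sinh=1.200922; start (x,ẋ)=(0.222387, 0.546196) → end (x,ẋ)=(0.252754, -0.289873)

1 0.3540 0.2224 0.5462
2 0.6110 0.2528 -0.2899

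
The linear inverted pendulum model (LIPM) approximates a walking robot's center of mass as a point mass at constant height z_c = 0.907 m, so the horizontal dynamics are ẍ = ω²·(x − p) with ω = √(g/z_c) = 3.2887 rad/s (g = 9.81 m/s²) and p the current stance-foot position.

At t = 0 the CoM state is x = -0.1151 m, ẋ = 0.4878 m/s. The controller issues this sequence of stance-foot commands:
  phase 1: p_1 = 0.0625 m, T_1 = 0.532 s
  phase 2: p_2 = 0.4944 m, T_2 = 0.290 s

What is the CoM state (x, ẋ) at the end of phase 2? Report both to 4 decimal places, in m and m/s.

x = -0.3787, ẋ = -2.2523

phase 1: p=0.0625, T=0.532, ωT=1.749588, cosh=2.963040, sinh=2.789195; start (x,ẋ)=(-0.115100, 0.487800) → end (x,ẋ)=(-0.050026, -0.183723)
phase 2: p=0.4944, T=0.290, ωT=0.953723, cosh=1.490329, sinh=1.105025; start (x,ẋ)=(-0.050026, -0.183723) → end (x,ẋ)=(-0.378705, -2.252302)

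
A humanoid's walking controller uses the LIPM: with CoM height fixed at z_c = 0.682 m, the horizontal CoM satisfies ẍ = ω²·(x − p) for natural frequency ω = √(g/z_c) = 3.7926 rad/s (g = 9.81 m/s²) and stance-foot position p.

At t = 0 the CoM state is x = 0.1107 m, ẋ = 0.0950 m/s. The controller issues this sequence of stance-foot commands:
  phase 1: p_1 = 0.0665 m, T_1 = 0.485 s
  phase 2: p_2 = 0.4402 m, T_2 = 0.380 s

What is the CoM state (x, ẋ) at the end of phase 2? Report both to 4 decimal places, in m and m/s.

x = 0.5275, ẋ = 0.6637

phase 1: p=0.0665, T=0.485, ωT=1.839411, cosh=3.225871, sinh=3.066960; start (x,ẋ)=(0.110700, 0.095000) → end (x,ẋ)=(0.285907, 0.820581)
phase 2: p=0.4402, T=0.380, ωT=1.441188, cosh=2.231180, sinh=1.994533; start (x,ẋ)=(0.285907, 0.820581) → end (x,ẋ)=(0.527489, 0.663720)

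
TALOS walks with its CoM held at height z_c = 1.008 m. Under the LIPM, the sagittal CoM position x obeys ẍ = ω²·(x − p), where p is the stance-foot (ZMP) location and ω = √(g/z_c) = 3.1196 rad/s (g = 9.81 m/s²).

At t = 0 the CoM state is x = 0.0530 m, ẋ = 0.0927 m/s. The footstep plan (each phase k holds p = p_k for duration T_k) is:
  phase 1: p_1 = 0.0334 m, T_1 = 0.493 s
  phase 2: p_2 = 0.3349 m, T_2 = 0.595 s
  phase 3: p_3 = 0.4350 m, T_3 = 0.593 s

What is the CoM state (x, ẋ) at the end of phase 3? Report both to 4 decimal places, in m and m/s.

x = -1.3585, ẋ = -5.5226

phase 1: p=0.0334, T=0.493, ωT=1.537963, cosh=2.434958, sinh=2.220139; start (x,ẋ)=(0.053000, 0.092700) → end (x,ẋ)=(0.147097, 0.361469)
phase 2: p=0.3349, T=0.595, ωT=1.856162, cosh=3.277700, sinh=3.121429; start (x,ẋ)=(0.147097, 0.361469) → end (x,ẋ)=(0.081020, -0.643961)
phase 3: p=0.4350, T=0.593, ωT=1.849923, cosh=3.258289, sinh=3.101040; start (x,ẋ)=(0.081020, -0.643961) → end (x,ẋ)=(-1.358498, -5.522611)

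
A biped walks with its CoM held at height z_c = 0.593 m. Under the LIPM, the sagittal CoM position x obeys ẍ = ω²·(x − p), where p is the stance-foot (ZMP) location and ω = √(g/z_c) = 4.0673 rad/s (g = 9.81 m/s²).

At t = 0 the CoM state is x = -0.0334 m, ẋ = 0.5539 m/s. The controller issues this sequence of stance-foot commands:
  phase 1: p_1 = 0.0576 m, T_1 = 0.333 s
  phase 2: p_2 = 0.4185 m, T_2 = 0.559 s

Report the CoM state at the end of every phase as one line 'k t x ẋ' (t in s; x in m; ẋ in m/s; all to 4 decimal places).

1 0.3330 0.1158 0.4753
2 0.8920 -0.5057 -3.5835

phase 1: p=0.0576, T=0.333, ωT=1.354411, cosh=2.066289, sinh=1.808189; start (x,ẋ)=(-0.033400, 0.553900) → end (x,ẋ)=(0.115814, 0.475262)
phase 2: p=0.4185, T=0.559, ωT=2.273621, cosh=4.908725, sinh=4.805786; start (x,ẋ)=(0.115814, 0.475262) → end (x,ẋ)=(-0.505750, -3.583548)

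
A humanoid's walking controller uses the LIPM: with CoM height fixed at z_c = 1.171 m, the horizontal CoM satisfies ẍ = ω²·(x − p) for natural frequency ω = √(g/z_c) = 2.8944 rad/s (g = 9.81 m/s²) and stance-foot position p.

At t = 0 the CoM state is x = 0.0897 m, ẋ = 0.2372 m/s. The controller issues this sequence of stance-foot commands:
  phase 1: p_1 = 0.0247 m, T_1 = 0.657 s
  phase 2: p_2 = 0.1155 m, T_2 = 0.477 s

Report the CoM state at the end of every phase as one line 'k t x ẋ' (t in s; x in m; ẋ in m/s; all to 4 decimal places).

phase 1: p=0.0247, T=0.657, ωT=1.901621, cosh=3.423033, sinh=3.273707; start (x,ẋ)=(0.089700, 0.237200) → end (x,ẋ)=(0.515482, 1.427846)
phase 2: p=0.1155, T=0.477, ωT=1.380629, cosh=2.114411, sinh=1.862991; start (x,ẋ)=(0.515482, 1.427846) → end (x,ẋ)=(1.880264, 5.175851)

1 0.6570 0.5155 1.4278
2 1.1340 1.8803 5.1759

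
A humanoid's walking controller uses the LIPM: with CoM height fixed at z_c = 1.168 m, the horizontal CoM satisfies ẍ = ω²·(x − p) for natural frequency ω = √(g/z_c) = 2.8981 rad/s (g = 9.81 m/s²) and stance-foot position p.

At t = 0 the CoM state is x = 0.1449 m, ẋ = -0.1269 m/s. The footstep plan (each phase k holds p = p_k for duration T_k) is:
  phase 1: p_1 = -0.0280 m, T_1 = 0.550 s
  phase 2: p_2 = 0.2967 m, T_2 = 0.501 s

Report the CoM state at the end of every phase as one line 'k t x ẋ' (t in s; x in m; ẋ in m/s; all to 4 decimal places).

1 0.5500 0.3118 0.8573
2 1.0510 0.9279 2.0198

phase 1: p=-0.0280, T=0.550, ωT=1.593955, cosh=2.563151, sinh=2.360030; start (x,ẋ)=(0.144900, -0.126900) → end (x,ẋ)=(0.311829, 0.857304)
phase 2: p=0.2967, T=0.501, ωT=1.451948, cosh=2.252771, sinh=2.018657; start (x,ẋ)=(0.311829, 0.857304) → end (x,ẋ)=(0.927934, 2.019820)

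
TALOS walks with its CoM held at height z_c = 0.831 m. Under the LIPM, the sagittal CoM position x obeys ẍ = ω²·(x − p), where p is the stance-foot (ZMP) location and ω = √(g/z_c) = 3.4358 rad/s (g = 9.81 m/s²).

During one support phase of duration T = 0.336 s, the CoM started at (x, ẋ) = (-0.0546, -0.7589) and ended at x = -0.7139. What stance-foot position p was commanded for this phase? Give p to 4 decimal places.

ωT = 3.4358·0.336 = 1.154429; cosh(ωT) = 1.743724, sinh(ωT) = 1.428487
x(T) = p + (x₀−p)·cosh(ωT) + (ẋ₀/ω)·sinh(ωT) ⇒ p·(1 − cosh) = x(T) − x₀·cosh − (ẋ₀/ω)·sinh
numerator   = -0.7139 − (-0.0546)·1.743724 − (-0.7589/3.4358)·1.428487 = -0.303168
denominator = 1 − 1.743724 = -0.743724
p = -0.303168 / -0.743724 = 0.4076

p = 0.4076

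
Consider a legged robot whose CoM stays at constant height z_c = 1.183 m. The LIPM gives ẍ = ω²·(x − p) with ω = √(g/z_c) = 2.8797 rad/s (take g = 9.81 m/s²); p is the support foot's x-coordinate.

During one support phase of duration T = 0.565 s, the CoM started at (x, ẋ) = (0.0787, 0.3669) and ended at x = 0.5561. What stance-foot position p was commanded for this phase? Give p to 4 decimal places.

p = -0.0222

ωT = 2.8797·0.565 = 1.627030; cosh(ωT) = 2.642627, sinh(ωT) = 2.446114
x(T) = p + (x₀−p)·cosh(ωT) + (ẋ₀/ω)·sinh(ωT) ⇒ p·(1 − cosh) = x(T) − x₀·cosh − (ẋ₀/ω)·sinh
numerator   = 0.5561 − (0.0787)·2.642627 − (0.3669/2.8797)·2.446114 = 0.036468
denominator = 1 − 2.642627 = -1.642627
p = 0.036468 / -1.642627 = -0.0222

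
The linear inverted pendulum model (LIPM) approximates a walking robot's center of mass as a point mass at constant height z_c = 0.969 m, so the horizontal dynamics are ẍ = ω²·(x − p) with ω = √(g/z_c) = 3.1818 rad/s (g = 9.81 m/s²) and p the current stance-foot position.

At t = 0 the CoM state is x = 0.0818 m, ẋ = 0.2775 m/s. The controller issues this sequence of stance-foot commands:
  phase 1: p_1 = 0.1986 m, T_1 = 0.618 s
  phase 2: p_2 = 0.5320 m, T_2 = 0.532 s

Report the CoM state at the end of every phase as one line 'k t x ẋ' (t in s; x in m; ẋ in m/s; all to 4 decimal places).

phase 1: p=0.1986, T=0.618, ωT=1.966352, cosh=3.642267, sinh=3.502301; start (x,ẋ)=(0.081800, 0.277500) → end (x,ẋ)=(0.078636, -0.290846)
phase 2: p=0.5320, T=0.532, ωT=1.692718, cosh=2.809124, sinh=2.625105; start (x,ẋ)=(0.078636, -0.290846) → end (x,ẋ)=(-0.981515, -4.603775)

1 0.6180 0.0786 -0.2908
2 1.1500 -0.9815 -4.6038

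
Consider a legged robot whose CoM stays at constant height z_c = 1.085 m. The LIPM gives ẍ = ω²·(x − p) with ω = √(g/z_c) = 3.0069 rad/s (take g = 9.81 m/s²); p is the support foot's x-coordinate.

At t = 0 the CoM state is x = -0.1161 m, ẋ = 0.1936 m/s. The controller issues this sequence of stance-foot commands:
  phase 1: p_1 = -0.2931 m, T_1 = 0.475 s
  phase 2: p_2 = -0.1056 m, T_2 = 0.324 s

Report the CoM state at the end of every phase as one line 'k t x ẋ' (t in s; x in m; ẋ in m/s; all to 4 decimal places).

1 0.4750 0.2239 1.4733
2 0.7990 0.9495 3.3548

phase 1: p=-0.2931, T=0.475, ωT=1.428277, cosh=2.205615, sinh=1.965893; start (x,ẋ)=(-0.116100, 0.193600) → end (x,ẋ)=(0.223868, 1.473297)
phase 2: p=-0.1056, T=0.324, ωT=0.974236, cosh=1.513311, sinh=1.135830; start (x,ẋ)=(0.223868, 1.473297) → end (x,ẋ)=(0.949513, 3.354799)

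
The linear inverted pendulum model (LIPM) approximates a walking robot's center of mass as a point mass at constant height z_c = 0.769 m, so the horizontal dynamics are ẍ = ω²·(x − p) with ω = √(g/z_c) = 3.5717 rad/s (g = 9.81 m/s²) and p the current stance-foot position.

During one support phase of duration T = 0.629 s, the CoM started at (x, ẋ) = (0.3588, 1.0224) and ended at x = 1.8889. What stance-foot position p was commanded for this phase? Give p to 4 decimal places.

p = 0.3080

ωT = 3.5717·0.629 = 2.246599; cosh(ωT) = 4.780642, sinh(ωT) = 4.674884
x(T) = p + (x₀−p)·cosh(ωT) + (ẋ₀/ω)·sinh(ωT) ⇒ p·(1 − cosh) = x(T) − x₀·cosh − (ẋ₀/ω)·sinh
numerator   = 1.8889 − (0.3588)·4.780642 − (1.0224/3.5717)·4.674884 = -1.164581
denominator = 1 − 4.780642 = -3.780642
p = -1.164581 / -3.780642 = 0.3080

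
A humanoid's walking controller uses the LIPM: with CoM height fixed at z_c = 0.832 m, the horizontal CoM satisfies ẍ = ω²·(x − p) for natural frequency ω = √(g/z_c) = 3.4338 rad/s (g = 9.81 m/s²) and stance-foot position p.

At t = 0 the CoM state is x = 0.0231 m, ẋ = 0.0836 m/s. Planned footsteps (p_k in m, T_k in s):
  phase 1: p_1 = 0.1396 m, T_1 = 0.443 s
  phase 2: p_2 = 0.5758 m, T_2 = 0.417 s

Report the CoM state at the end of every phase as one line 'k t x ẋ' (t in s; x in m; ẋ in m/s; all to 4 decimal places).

phase 1: p=0.1396, T=0.443, ωT=1.521173, cosh=2.398024, sinh=2.179569; start (x,ẋ)=(0.023100, 0.083600) → end (x,ẋ)=(-0.086706, -0.671435)
phase 2: p=0.5758, T=0.417, ωT=1.431895, cosh=2.212740, sinh=1.973884; start (x,ẋ)=(-0.086706, -0.671435) → end (x,ẋ)=(-1.276120, -5.976122)

1 0.4430 -0.0867 -0.6714
2 0.8600 -1.2761 -5.9761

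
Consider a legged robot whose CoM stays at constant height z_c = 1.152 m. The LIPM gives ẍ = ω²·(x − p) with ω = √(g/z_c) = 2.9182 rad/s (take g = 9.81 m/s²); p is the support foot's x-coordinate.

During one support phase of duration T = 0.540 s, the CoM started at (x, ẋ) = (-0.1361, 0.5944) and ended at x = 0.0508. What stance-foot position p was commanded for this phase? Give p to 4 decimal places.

ωT = 2.9182·0.540 = 1.575828; cosh(ωT) = 2.520790, sinh(ωT) = 2.313953
x(T) = p + (x₀−p)·cosh(ωT) + (ẋ₀/ω)·sinh(ωT) ⇒ p·(1 − cosh) = x(T) − x₀·cosh − (ẋ₀/ω)·sinh
numerator   = 0.0508 − (-0.1361)·2.520790 − (0.5944/2.9182)·2.313953 = -0.077443
denominator = 1 − 2.520790 = -1.520790
p = -0.077443 / -1.520790 = 0.0509

p = 0.0509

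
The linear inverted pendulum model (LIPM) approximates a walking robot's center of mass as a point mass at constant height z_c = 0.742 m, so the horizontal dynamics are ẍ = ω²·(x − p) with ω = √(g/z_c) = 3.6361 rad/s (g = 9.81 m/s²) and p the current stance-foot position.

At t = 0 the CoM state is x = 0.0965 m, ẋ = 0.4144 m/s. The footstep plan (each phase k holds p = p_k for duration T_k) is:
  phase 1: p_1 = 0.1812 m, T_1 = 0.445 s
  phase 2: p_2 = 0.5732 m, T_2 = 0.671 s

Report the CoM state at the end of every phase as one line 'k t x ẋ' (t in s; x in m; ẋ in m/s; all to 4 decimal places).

1 0.4450 0.2353 0.3400
2 1.1160 -0.8473 -5.0284

phase 1: p=0.1812, T=0.445, ωT=1.618065, cosh=2.620801, sinh=2.422519; start (x,ẋ)=(0.096500, 0.414400) → end (x,ẋ)=(0.235308, 0.339978)
phase 2: p=0.5732, T=0.671, ωT=2.439823, cosh=5.779094, sinh=5.691918; start (x,ẋ)=(0.235308, 0.339978) → end (x,ẋ)=(-0.847308, -5.028367)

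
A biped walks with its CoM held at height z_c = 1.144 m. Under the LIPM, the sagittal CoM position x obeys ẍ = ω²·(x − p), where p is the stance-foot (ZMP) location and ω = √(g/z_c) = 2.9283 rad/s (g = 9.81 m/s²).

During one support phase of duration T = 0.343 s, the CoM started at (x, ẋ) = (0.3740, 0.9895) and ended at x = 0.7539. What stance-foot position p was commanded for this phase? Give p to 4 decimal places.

ωT = 2.9283·0.343 = 1.004407; cosh(ωT) = 1.548275, sinh(ωT) = 1.182013
x(T) = p + (x₀−p)·cosh(ωT) + (ẋ₀/ω)·sinh(ωT) ⇒ p·(1 − cosh) = x(T) − x₀·cosh − (ẋ₀/ω)·sinh
numerator   = 0.7539 − (0.3740)·1.548275 − (0.9895/2.9283)·1.182013 = -0.224568
denominator = 1 − 1.548275 = -0.548275
p = -0.224568 / -0.548275 = 0.4096

p = 0.4096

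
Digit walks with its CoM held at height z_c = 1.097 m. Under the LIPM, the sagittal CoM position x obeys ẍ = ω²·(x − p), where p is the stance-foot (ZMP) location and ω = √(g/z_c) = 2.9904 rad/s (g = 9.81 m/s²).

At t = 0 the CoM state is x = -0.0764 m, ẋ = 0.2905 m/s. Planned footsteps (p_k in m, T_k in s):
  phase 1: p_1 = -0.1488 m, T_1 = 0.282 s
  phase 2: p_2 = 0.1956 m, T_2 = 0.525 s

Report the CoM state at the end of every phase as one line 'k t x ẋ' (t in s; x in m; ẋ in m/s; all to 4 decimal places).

phase 1: p=-0.1488, T=0.282, ωT=0.843293, cosh=1.377149, sinh=0.946858; start (x,ẋ)=(-0.076400, 0.290500) → end (x,ẋ)=(0.042887, 0.605061)
phase 2: p=0.1956, T=0.525, ωT=1.569960, cosh=2.507255, sinh=2.299201; start (x,ẋ)=(0.042887, 0.605061) → end (x,ẋ)=(0.277918, 0.467062)

1 0.2820 0.0429 0.6051
2 0.8070 0.2779 0.4671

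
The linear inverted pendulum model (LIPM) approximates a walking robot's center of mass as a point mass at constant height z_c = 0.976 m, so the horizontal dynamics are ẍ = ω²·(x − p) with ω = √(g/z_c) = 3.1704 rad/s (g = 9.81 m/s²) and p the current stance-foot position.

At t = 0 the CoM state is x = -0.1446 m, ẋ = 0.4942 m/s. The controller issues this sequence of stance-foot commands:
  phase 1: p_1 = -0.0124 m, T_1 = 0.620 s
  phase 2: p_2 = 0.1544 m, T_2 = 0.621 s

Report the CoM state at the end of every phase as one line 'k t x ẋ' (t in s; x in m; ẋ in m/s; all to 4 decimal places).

phase 1: p=-0.0124, T=0.620, ωT=1.965648, cosh=3.639801, sinh=3.499736; start (x,ẋ)=(-0.144600, 0.494200) → end (x,ẋ)=(0.051955, 0.331956)
phase 2: p=0.1544, T=0.621, ωT=1.968818, cosh=3.650915, sinh=3.511293; start (x,ẋ)=(0.051955, 0.331956) → end (x,ẋ)=(0.148031, 0.071505)

1 0.6200 0.0520 0.3320
2 1.2410 0.1480 0.0715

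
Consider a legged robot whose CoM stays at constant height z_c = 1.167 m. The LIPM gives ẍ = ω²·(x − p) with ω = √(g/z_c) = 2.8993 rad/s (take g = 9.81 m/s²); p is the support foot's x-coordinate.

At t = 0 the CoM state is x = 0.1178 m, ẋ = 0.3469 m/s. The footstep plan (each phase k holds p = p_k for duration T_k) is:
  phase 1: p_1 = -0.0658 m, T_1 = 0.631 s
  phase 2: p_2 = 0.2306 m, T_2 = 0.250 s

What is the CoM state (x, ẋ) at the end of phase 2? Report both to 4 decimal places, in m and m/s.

x = 1.8056, ẋ = 4.9682

phase 1: p=-0.0658, T=0.631, ωT=1.829458, cosh=3.195506, sinh=3.035005; start (x,ẋ)=(0.117800, 0.346900) → end (x,ẋ)=(0.884032, 2.724089)
phase 2: p=0.2306, T=0.250, ωT=0.724825, cosh=1.274390, sinh=0.789980; start (x,ẋ)=(0.884032, 2.724089) → end (x,ẋ)=(1.805567, 4.968164)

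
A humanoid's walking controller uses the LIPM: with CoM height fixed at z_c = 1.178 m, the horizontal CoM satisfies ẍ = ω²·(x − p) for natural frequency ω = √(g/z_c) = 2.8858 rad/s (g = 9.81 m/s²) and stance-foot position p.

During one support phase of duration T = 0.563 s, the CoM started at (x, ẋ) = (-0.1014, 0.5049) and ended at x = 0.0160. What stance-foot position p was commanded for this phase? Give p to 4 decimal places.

p = 0.0877

ωT = 2.8858·0.563 = 1.624705; cosh(ωT) = 2.636946, sinh(ωT) = 2.439977
x(T) = p + (x₀−p)·cosh(ωT) + (ẋ₀/ω)·sinh(ωT) ⇒ p·(1 − cosh) = x(T) − x₀·cosh − (ẋ₀/ω)·sinh
numerator   = 0.0160 − (-0.1014)·2.636946 − (0.5049/2.8858)·2.439977 = -0.143512
denominator = 1 − 2.636946 = -1.636946
p = -0.143512 / -1.636946 = 0.0877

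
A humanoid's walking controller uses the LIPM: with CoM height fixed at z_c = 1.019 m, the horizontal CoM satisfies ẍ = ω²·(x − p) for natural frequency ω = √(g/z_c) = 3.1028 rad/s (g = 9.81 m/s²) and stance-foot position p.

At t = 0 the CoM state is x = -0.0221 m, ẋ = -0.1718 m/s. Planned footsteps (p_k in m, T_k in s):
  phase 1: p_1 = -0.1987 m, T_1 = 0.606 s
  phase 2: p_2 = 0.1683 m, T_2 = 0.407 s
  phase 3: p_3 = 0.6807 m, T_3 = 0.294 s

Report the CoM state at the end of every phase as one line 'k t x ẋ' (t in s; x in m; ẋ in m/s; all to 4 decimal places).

phase 1: p=-0.1987, T=0.606, ωT=1.880297, cosh=3.353998, sinh=3.201453; start (x,ẋ)=(-0.022100, -0.171800) → end (x,ẋ)=(0.216354, 1.178034)
phase 2: p=0.1683, T=0.407, ωT=1.262840, cosh=1.909148, sinh=1.626298; start (x,ẋ)=(0.216354, 1.178034) → end (x,ẋ)=(0.877495, 2.491523)
phase 3: p=0.6807, T=0.294, ωT=0.912223, cosh=1.445741, sinh=1.044111; start (x,ẋ)=(0.877495, 2.491523) → end (x,ẋ)=(1.803627, 4.239647)

1 0.6060 0.2164 1.1780
2 1.0130 0.8775 2.4915
3 1.3070 1.8036 4.2396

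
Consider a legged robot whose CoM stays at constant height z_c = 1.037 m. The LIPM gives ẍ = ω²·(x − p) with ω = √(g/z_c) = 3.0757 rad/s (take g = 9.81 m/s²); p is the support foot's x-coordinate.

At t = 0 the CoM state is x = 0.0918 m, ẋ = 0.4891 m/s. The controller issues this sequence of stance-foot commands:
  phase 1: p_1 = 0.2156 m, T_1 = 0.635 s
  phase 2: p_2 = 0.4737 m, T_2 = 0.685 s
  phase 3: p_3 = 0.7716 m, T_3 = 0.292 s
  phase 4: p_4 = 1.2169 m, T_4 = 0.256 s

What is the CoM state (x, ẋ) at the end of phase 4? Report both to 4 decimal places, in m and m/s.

x = -0.4253, ẋ = -4.2371

phase 1: p=0.2156, T=0.635, ωT=1.953070, cosh=3.596067, sinh=3.454229; start (x,ẋ)=(0.091800, 0.489100) → end (x,ẋ)=(0.319701, 0.443564)
phase 2: p=0.4737, T=0.685, ωT=2.106855, cosh=4.171979, sinh=4.050359; start (x,ẋ)=(0.319701, 0.443564) → end (x,ẋ)=(0.415344, -0.067935)
phase 3: p=0.7716, T=0.292, ωT=0.898104, cosh=1.431143, sinh=1.023802; start (x,ẋ)=(0.415344, -0.067935) → end (x,ẋ)=(0.239133, -1.219043)
phase 4: p=1.2169, T=0.256, ωT=0.787379, cosh=1.326333, sinh=0.871297; start (x,ẋ)=(0.239133, -1.219043) → end (x,ẋ)=(-0.425280, -4.237123)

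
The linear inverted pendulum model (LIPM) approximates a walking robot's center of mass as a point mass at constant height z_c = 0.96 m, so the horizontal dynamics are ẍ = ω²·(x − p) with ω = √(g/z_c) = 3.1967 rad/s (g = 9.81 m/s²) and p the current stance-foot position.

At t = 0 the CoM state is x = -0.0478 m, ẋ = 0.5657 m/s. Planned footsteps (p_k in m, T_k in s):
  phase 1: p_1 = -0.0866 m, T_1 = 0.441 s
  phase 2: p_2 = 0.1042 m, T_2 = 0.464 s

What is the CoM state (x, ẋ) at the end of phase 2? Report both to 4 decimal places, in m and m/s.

phase 1: p=-0.0866, T=0.441, ωT=1.409745, cosh=2.169558, sinh=1.925352; start (x,ẋ)=(-0.047800, 0.565700) → end (x,ẋ)=(0.338296, 1.466124)
phase 2: p=0.1042, T=0.464, ωT=1.483269, cosh=2.317112, sinh=2.090217; start (x,ẋ)=(0.338296, 1.466124) → end (x,ẋ)=(1.605278, 4.961358)

x = 1.6053, ẋ = 4.9614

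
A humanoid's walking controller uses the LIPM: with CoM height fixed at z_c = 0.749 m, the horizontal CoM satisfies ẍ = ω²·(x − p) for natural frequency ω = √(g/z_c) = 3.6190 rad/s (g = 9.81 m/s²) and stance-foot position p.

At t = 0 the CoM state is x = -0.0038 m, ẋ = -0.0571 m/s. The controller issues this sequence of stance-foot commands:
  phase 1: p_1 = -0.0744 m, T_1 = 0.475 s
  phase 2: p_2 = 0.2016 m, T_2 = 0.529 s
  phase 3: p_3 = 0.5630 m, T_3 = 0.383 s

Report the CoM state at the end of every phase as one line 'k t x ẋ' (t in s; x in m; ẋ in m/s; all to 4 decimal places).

1 0.4750 0.0863 0.5254
2 1.0040 0.2837 0.4360
3 1.3870 0.1953 -0.9687

phase 1: p=-0.0744, T=0.475, ωT=1.719025, cosh=2.879164, sinh=2.699923; start (x,ẋ)=(-0.003800, -0.057100) → end (x,ẋ)=(0.086270, 0.525434)
phase 2: p=0.2016, T=0.529, ωT=1.914451, cosh=3.465318, sinh=3.317896; start (x,ẋ)=(0.086270, 0.525434) → end (x,ẋ)=(0.283662, 0.435974)
phase 3: p=0.5630, T=0.383, ωT=1.386077, cosh=2.124592, sinh=1.874538; start (x,ẋ)=(0.283662, 0.435974) → end (x,ẋ)=(0.195343, -0.968748)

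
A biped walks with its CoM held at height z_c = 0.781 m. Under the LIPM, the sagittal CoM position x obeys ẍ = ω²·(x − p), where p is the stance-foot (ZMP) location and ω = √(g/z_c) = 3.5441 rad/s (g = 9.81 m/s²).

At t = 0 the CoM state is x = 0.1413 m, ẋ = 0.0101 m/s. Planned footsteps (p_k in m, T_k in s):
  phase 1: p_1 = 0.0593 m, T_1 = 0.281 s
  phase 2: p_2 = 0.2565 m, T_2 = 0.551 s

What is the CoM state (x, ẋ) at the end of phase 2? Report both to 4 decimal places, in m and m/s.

phase 1: p=0.0593, T=0.281, ωT=0.995892, cosh=1.538266, sinh=1.168872; start (x,ẋ)=(0.141300, 0.010100) → end (x,ẋ)=(0.188769, 0.355230)
phase 2: p=0.2565, T=0.551, ωT=1.952799, cosh=3.595133, sinh=3.453256; start (x,ẋ)=(0.188769, 0.355230) → end (x,ẋ)=(0.359122, 0.448158)

x = 0.3591, ẋ = 0.4482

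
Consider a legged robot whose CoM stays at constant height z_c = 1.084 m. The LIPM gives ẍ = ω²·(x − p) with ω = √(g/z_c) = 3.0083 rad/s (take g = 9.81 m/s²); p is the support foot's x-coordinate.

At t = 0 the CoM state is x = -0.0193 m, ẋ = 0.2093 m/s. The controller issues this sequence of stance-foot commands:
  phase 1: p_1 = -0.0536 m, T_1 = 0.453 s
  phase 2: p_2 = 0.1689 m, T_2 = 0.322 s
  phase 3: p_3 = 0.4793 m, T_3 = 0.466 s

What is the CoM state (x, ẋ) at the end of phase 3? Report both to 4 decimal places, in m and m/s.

phase 1: p=-0.0536, T=0.453, ωT=1.362760, cosh=2.081457, sinh=1.825504; start (x,ẋ)=(-0.019300, 0.209300) → end (x,ẋ)=(0.144802, 0.624013)
phase 2: p=0.1689, T=0.322, ωT=0.968673, cosh=1.507016, sinh=1.127429; start (x,ẋ)=(0.144802, 0.624013) → end (x,ẋ)=(0.366447, 0.858665)
phase 3: p=0.4793, T=0.466, ωT=1.401868, cosh=2.154459, sinh=1.908322; start (x,ẋ)=(0.366447, 0.858665) → end (x,ẋ)=(0.780859, 1.202092)

x = 0.7809, ẋ = 1.2021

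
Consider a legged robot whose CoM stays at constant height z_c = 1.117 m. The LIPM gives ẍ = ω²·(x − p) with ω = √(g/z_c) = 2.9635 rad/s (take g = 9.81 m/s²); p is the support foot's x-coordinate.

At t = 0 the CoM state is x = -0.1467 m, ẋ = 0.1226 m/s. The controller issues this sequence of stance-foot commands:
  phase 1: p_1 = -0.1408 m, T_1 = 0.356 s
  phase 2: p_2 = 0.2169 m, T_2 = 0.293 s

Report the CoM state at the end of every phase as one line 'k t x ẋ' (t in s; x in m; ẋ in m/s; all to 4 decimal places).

1 0.3560 -0.0981 0.1753
2 0.6490 -0.1664 -0.6706

phase 1: p=-0.1408, T=0.356, ωT=1.055006, cosh=1.610091, sinh=1.261901; start (x,ẋ)=(-0.146700, 0.122600) → end (x,ẋ)=(-0.098095, 0.175333)
phase 2: p=0.2169, T=0.293, ωT=0.868305, cosh=1.401266, sinh=0.981604; start (x,ẋ)=(-0.098095, 0.175333) → end (x,ẋ)=(-0.166415, -0.670626)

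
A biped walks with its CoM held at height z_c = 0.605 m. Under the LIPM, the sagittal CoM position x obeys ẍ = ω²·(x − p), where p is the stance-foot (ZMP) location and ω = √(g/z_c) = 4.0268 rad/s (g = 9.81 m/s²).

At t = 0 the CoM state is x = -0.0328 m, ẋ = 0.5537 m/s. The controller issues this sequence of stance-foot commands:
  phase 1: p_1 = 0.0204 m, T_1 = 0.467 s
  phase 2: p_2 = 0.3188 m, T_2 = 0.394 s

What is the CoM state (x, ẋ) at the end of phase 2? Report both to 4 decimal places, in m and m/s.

phase 1: p=0.0204, T=0.467, ωT=1.880516, cosh=3.354698, sinh=3.202187; start (x,ẋ)=(-0.032800, 0.553700) → end (x,ẋ)=(0.282243, 1.171505)
phase 2: p=0.3188, T=0.394, ωT=1.586559, cosh=2.545767, sinh=2.341138; start (x,ẋ)=(0.282243, 1.171505) → end (x,ẋ)=(0.906834, 2.637743)

x = 0.9068, ẋ = 2.6377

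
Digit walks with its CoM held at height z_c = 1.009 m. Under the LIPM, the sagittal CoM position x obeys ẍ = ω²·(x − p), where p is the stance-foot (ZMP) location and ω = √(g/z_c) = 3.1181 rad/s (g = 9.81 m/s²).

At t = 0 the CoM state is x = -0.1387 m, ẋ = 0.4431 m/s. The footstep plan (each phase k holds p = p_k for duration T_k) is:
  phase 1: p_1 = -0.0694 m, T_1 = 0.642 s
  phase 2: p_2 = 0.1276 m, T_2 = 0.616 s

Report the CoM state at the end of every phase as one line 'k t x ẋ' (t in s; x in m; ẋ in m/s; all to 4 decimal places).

1 0.6420 0.1858 0.8848
2 1.2580 1.2782 3.6906

phase 1: p=-0.0694, T=0.642, ωT=2.001820, cosh=3.768804, sinh=3.633714; start (x,ẋ)=(-0.138700, 0.443100) → end (x,ẋ)=(0.185794, 0.884768)
phase 2: p=0.1276, T=0.616, ωT=1.920750, cosh=3.486285, sinh=3.339788; start (x,ẋ)=(0.185794, 0.884768) → end (x,ẋ)=(1.278152, 3.690571)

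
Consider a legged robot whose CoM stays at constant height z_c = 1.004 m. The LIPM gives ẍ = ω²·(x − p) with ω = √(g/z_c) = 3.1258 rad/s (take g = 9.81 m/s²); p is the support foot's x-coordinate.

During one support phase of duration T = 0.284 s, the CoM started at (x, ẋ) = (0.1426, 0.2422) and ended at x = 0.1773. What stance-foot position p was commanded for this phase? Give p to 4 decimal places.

ωT = 3.1258·0.284 = 0.887727; cosh(ωT) = 1.420596, sinh(ωT) = 1.009006
x(T) = p + (x₀−p)·cosh(ωT) + (ẋ₀/ω)·sinh(ωT) ⇒ p·(1 − cosh) = x(T) − x₀·cosh − (ẋ₀/ω)·sinh
numerator   = 0.1773 − (0.1426)·1.420596 − (0.2422/3.1258)·1.009006 = -0.103459
denominator = 1 − 1.420596 = -0.420596
p = -0.103459 / -0.420596 = 0.2460

p = 0.2460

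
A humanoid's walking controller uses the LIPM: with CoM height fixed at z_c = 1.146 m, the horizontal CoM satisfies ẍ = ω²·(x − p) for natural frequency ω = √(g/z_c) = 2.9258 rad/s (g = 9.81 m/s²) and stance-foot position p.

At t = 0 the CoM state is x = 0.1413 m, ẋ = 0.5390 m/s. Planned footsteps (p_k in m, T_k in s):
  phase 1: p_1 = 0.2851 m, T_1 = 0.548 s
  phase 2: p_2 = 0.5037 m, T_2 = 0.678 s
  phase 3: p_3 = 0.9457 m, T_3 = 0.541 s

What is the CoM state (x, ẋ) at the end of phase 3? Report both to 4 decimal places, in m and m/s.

phase 1: p=0.2851, T=0.548, ωT=1.603338, cosh=2.585409, sinh=2.384186; start (x,ẋ)=(0.141300, 0.539000) → end (x,ẋ)=(0.352540, 0.390437)
phase 2: p=0.5037, T=0.678, ωT=1.983692, cosh=3.703548, sinh=3.565988; start (x,ẋ)=(0.352540, 0.390437) → end (x,ẋ)=(0.419740, -0.131102)
phase 3: p=0.9457, T=0.541, ωT=1.582858, cosh=2.537119, sinh=2.331731; start (x,ẋ)=(0.419740, -0.131102) → end (x,ẋ)=(-0.493205, -3.920813)

x = -0.4932, ẋ = -3.9208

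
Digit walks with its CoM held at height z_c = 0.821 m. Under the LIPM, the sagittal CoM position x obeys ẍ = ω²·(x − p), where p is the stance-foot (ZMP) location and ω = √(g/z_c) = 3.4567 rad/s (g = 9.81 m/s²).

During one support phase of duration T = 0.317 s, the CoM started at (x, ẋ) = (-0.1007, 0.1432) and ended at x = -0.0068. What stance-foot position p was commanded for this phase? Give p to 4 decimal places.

p = -0.1593

ωT = 3.4567·0.317 = 1.095774; cosh(ωT) = 1.662889, sinh(ωT) = 1.328608
x(T) = p + (x₀−p)·cosh(ωT) + (ẋ₀/ω)·sinh(ωT) ⇒ p·(1 − cosh) = x(T) − x₀·cosh − (ẋ₀/ω)·sinh
numerator   = -0.0068 − (-0.1007)·1.662889 − (0.1432/3.4567)·1.328608 = 0.105613
denominator = 1 − 1.662889 = -0.662889
p = 0.105613 / -0.662889 = -0.1593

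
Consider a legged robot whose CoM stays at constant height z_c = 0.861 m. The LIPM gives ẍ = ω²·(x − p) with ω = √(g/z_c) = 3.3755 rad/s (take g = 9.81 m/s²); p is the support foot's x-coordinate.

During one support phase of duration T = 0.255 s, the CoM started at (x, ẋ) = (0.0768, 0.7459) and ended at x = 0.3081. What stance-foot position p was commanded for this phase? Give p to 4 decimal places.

p = 0.0343

ωT = 3.3755·0.255 = 0.860753; cosh(ωT) = 1.393892, sinh(ωT) = 0.971048
x(T) = p + (x₀−p)·cosh(ωT) + (ẋ₀/ω)·sinh(ωT) ⇒ p·(1 − cosh) = x(T) − x₀·cosh − (ẋ₀/ω)·sinh
numerator   = 0.3081 − (0.0768)·1.393892 − (0.7459/3.3755)·0.971048 = -0.013528
denominator = 1 − 1.393892 = -0.393892
p = -0.013528 / -0.393892 = 0.0343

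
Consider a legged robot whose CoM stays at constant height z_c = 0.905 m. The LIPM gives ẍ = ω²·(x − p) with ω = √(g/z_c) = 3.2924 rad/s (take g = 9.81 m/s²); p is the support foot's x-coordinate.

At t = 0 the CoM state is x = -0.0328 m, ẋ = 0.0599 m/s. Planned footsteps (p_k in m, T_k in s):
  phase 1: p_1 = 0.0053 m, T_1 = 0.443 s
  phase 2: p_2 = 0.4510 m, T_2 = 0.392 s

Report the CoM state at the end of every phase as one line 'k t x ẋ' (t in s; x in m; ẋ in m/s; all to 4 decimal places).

phase 1: p=0.0053, T=0.443, ωT=1.458533, cosh=2.266113, sinh=2.033536; start (x,ẋ)=(-0.032800, 0.059900) → end (x,ẋ)=(-0.044042, -0.119347)
phase 2: p=0.4510, T=0.392, ωT=1.290621, cosh=1.955071, sinh=1.679971; start (x,ẋ)=(-0.044042, -0.119347) → end (x,ẋ)=(-0.577740, -2.971478)

1 0.4430 -0.0440 -0.1193
2 0.8350 -0.5777 -2.9715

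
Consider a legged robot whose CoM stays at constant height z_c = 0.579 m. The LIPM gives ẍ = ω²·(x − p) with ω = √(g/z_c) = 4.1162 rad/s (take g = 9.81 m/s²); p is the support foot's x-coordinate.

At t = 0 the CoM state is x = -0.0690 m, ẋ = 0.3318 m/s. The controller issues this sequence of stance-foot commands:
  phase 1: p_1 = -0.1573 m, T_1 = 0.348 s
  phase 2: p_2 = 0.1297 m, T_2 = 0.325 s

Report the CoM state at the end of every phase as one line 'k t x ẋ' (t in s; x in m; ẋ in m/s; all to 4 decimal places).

1 0.3480 0.1974 1.4524
2 0.6730 0.8935 3.4521

phase 1: p=-0.1573, T=0.348, ωT=1.432438, cosh=2.213812, sinh=1.975086; start (x,ẋ)=(-0.069000, 0.331800) → end (x,ẋ)=(0.197388, 1.452408)
phase 2: p=0.1297, T=0.325, ωT=1.337765, cosh=2.036475, sinh=1.774043; start (x,ẋ)=(0.197388, 1.452408) → end (x,ẋ)=(0.893519, 3.452071)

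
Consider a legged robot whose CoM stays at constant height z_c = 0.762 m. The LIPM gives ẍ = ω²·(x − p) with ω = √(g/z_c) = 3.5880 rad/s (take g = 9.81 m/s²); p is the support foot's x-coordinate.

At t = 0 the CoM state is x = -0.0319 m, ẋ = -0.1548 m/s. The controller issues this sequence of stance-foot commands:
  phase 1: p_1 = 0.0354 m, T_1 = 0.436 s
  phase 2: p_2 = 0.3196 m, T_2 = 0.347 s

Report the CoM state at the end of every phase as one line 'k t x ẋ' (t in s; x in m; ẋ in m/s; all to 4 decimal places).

phase 1: p=0.0354, T=0.436, ωT=1.564368, cosh=2.494437, sinh=2.285217; start (x,ẋ)=(-0.031900, -0.154800) → end (x,ẋ)=(-0.231069, -0.937956)
phase 2: p=0.3196, T=0.347, ωT=1.245036, cosh=1.880495, sinh=1.592565; start (x,ẋ)=(-0.231069, -0.937956) → end (x,ẋ)=(-1.132249, -4.910408)

1 0.4360 -0.2311 -0.9380
2 0.7830 -1.1322 -4.9104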